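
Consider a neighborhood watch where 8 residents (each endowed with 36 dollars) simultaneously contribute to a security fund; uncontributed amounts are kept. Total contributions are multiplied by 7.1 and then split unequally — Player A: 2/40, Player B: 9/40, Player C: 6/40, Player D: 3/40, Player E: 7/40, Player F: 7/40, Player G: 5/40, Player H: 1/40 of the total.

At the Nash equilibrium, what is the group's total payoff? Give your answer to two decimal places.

1166.40 dollars

Player j's private return per contributed unit is 7.1 × (j's share). Contributing is weakly dominant for j when that share is at least 1/7.1 = 0.1408, and contributing 0 is dominant otherwise.
Player B, Player C, Player E and Player F are above the threshold, contributing 36 each; the remaining 4 contribute 0. Total contributed: 144.
The security fund pays out 7.1 × 144 = 1022.40 in total (split across the unequal shares, but the aggregate is all that matters for the group sum).
The 4 free-riders keep 36 each, adding 144. Group total = 144 + 1022.40 = 1166.40.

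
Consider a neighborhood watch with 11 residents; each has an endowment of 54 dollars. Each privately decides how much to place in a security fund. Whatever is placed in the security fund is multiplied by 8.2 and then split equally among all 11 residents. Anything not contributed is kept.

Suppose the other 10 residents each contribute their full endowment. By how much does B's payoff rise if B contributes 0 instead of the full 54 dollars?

Switching from a contribution of 54 to 0 lets B keep an extra 54 dollars, but lowers the security fund by 54, which costs B their own share of that drop: 8.2/11 × 54 = 40.25.
Net gain = 54 − 40.25 = 13.75. The private return per contributed unit (0.7455) is below 1, so free-riding is indeed the best response regardless of what the others do.

13.75 dollars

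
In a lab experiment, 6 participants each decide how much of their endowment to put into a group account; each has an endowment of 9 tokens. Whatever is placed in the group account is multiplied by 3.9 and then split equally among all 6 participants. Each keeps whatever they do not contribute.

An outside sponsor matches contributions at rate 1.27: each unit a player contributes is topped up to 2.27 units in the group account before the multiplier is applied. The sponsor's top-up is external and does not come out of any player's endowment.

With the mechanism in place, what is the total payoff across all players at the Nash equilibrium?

The effective private return per unit is now 3.9 × 2.27 / 6 = 1.4755 > 1, so every player's dominant strategy flips to full contribution.
At the Nash equilibrium everyone contributes 9. Group total payoff = 3.9 × 2.27 × 54 = 478.06.

478.06 tokens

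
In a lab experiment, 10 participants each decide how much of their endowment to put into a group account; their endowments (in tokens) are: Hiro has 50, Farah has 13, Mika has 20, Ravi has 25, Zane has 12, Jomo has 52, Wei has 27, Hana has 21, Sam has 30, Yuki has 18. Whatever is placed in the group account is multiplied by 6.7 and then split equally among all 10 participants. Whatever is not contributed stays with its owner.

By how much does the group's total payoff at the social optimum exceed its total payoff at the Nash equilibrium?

The private return per contributed unit is 6.7/10 = 0.6700 < 1 for every player regardless of endowment, so the Nash equilibrium is zero contribution and the group total is Σ E_j = 50 + 13 + 20 + 25 + 12 + 52 + 27 + 21 + 30 + 18 = 268.
Each contributed unit returns 6.700 to the group, so the social optimum is full contribution by everyone: group total = 6.700 × 268 = 1795.60.
Efficiency loss = (6.700 − 1) × 268 = 1527.60.

1527.60 tokens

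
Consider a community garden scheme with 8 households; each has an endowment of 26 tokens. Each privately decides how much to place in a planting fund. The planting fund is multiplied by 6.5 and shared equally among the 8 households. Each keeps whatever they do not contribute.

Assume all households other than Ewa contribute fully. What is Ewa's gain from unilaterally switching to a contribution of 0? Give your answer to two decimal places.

Switching from a contribution of 26 to 0 lets Ewa keep an extra 26 tokens, but lowers the planting fund by 26, which costs Ewa their own share of that drop: 6.5/8 × 26 = 21.12.
Net gain = 26 − 21.12 = 4.88. The private return per contributed unit (0.8125) is below 1, so free-riding is indeed the best response regardless of what the others do.

4.88 tokens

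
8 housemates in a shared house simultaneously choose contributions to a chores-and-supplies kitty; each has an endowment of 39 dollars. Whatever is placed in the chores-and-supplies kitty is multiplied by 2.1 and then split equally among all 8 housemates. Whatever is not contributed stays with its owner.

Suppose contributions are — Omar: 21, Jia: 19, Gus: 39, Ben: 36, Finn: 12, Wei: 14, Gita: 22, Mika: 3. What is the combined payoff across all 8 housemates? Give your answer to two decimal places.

494.60 dollars

Total contributed: 21 + 19 + 39 + 36 + 12 + 14 + 22 + 3 = 166; total kept: 8 × 39 − 166 = 146.
The chores-and-supplies kitty pays out 2.1 × 166 = 348.60 in aggregate.
Group total = 146 + 348.60 = 494.60.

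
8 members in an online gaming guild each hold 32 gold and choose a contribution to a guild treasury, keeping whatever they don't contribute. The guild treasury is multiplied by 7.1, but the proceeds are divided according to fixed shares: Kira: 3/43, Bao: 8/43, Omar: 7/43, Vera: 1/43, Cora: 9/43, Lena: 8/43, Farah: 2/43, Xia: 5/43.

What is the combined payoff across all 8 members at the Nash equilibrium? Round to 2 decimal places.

For player j, contributing a unit is worthwhile iff 7.1 × (j's share) ≥ 1, i.e. iff j's share is at least 0.1408.
Bao, Omar, Cora and Lena are above the threshold, contributing 32 each; the remaining 4 contribute 0. Total contributed: 128.
The guild treasury pays out 7.1 × 128 = 908.80 in total (split across the unequal shares, but the aggregate is all that matters for the group sum).
The 4 free-riders keep 32 each, adding 128. Group total = 128 + 908.80 = 1036.80.

1036.80 gold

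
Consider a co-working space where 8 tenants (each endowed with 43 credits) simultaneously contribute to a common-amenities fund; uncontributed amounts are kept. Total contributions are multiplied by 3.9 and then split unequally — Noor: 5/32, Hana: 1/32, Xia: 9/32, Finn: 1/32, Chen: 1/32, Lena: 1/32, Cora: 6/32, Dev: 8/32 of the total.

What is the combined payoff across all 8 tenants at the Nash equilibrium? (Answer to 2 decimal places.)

For player j, contributing a unit is worthwhile iff 3.9 × (j's share) ≥ 1, i.e. iff j's share is at least 0.2564.
Only Xia (9/32) clears that bar, contributing 43; the remaining 7 contribute 0. Total contributed: 43.
The common-amenities fund pays out 3.9 × 43 = 167.70 in total (split across the unequal shares, but the aggregate is all that matters for the group sum).
The 7 free-riders keep 43 each, adding 301. Group total = 301 + 167.70 = 468.70.

468.70 credits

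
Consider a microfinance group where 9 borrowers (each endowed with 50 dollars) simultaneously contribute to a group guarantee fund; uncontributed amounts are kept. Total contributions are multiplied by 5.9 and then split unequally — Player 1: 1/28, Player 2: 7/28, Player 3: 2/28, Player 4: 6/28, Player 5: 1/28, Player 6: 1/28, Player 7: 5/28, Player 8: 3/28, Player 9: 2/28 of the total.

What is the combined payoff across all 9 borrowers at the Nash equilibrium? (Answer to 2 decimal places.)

1185.00 dollars

Player j's private return per contributed unit is 5.9 × (j's share). Contributing is weakly dominant for j when that share is at least 1/5.9 = 0.1695, and contributing 0 is dominant otherwise.
Player 2, Player 4 and Player 7 clear that bar, contributing 50 each; the remaining 6 contribute 0. Total contributed: 150.
The group guarantee fund pays out 5.9 × 150 = 885.00 in total (split across the unequal shares, but the aggregate is all that matters for the group sum).
The 6 free-riders keep 50 each, adding 300. Group total = 300 + 885.00 = 1185.00.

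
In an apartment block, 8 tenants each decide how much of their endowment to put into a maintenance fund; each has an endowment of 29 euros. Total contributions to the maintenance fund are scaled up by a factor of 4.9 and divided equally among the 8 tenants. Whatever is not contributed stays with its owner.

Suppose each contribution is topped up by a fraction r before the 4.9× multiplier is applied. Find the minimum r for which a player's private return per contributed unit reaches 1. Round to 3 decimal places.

0.633

With matching at rate r, one contributed unit becomes (1 + r) in the maintenance fund and returns 4.9 × (1 + r) / 8 to the contributor.
Setting this equal to 1: 1 + r = 8/4.9 = 1.6327.
So the minimum matching rate is r = 1.6327 − 1 = 0.633.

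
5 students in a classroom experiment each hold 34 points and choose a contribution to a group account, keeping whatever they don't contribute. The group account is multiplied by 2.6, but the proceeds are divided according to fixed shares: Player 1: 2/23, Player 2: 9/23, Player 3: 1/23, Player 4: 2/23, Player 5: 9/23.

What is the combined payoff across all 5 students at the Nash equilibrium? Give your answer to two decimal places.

278.80 points

Each unit j contributes comes back to j as 2.6 × (j's share), so j prefers to contribute only if that share exceeds 1/2.6 = 0.3846; otherwise keeping the unit dominates.
The shares above 0.3846 belong to Player 2 and Player 5, contributing 34 each; the remaining 3 contribute 0. Total contributed: 68.
The group account pays out 2.6 × 68 = 176.80 in total (split across the unequal shares, but the aggregate is all that matters for the group sum).
The 3 free-riders keep 34 each, adding 102. Group total = 102 + 176.80 = 278.80.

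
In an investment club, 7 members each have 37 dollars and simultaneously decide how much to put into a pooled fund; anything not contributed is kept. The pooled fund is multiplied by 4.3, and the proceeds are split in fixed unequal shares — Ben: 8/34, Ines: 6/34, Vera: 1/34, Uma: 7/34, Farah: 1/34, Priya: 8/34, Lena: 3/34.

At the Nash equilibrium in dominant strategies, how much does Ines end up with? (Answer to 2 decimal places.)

93.15 dollars

For player j, contributing a unit is worthwhile iff 4.3 × (j's share) ≥ 1, i.e. iff j's share is at least 0.2326.
Ben and Priya clear that bar, contributing 37 each; the remaining 5 contribute 0. Total contributed: 74.
Ines keeps 37 and receives 4.3 × 74 × 6/34 = 56.15 from the pooled fund, for a payoff of 93.15.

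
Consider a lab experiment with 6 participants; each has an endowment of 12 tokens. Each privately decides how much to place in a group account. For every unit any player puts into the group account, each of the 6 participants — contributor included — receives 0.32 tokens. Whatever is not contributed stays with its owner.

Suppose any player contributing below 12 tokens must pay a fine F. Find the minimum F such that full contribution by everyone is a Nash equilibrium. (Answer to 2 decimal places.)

8.16 tokens

Given the others contribute fully, the best deviation is to contribute 0 (any partial contribution still incurs the fine and gives up units whose private return 0.32 is below 1).
Deviating from 12 to 0 saves 12 tokens but forfeits the deviator's share of the drop in the group account: 0.32 × 12 = 3.84.
So the deviation gain is 12 − 3.84 = 8.16, and the fine must be at least 8.16 tokens to wipe it out.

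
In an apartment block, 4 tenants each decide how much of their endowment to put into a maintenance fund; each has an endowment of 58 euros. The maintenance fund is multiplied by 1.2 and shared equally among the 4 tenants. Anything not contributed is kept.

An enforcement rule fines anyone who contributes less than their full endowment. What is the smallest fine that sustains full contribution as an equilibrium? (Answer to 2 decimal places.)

40.60 euros

Given the others contribute fully, the best deviation is to contribute 0 (any partial contribution still incurs the fine and gives up units whose private return 0.3000 is below 1).
Deviating from 58 to 0 saves 58 euros but forfeits the deviator's share of the drop in the maintenance fund: 1.2/4 × 58 = 17.40.
So the deviation gain is 58 − 17.40 = 40.60, and the fine must be at least 40.60 euros to wipe it out.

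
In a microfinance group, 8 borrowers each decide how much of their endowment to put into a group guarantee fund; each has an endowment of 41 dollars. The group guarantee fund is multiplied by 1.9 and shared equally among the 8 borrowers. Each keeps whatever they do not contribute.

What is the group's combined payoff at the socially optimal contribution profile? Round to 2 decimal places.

623.20 dollars

Each contributed unit returns 1.900 to the group as a whole (0.2375 to each of 8 players), which exceeds 1, so the social optimum is full contribution: group total = 1.900 × 328 = 623.20.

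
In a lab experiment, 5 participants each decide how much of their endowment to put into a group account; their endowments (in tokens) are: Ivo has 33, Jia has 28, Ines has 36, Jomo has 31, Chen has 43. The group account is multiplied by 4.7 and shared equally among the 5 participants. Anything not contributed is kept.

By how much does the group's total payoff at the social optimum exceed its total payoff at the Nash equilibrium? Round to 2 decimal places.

The private return per contributed unit is 4.7/5 = 0.9400 < 1 for every player regardless of endowment, so the Nash equilibrium is zero contribution and the group total is Σ E_j = 33 + 28 + 36 + 31 + 43 = 171.
Each contributed unit returns 4.700 to the group, so the social optimum is full contribution by everyone: group total = 4.700 × 171 = 803.70.
Efficiency loss = (4.700 − 1) × 171 = 632.70.

632.70 tokens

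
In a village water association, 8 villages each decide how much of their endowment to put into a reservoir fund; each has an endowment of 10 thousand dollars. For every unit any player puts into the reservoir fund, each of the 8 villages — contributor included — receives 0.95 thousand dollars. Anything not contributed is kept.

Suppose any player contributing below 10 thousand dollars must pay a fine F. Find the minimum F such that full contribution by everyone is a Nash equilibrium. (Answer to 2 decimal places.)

0.50 thousand dollars

Given the others contribute fully, the best deviation is to contribute 0 (any partial contribution still incurs the fine and gives up units whose private return 0.95 is below 1).
Deviating from 10 to 0 saves 10 thousand dollars but forfeits the deviator's share of the drop in the reservoir fund: 0.95 × 10 = 9.50.
So the deviation gain is 10 − 9.50 = 0.50, and the fine must be at least 0.50 thousand dollars to wipe it out.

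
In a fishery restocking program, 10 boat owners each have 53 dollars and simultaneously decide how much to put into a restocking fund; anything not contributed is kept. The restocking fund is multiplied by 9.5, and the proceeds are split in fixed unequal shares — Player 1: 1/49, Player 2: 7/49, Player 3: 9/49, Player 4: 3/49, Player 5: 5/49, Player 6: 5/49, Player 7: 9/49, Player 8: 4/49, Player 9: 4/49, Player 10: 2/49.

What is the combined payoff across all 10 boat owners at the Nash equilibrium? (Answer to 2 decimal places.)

For player j, contributing a unit is worthwhile iff 9.5 × (j's share) ≥ 1, i.e. iff j's share is at least 0.1053.
Player 2, Player 3 and Player 7 clear that bar, contributing 53 each; the remaining 7 contribute 0. Total contributed: 159.
The restocking fund pays out 9.5 × 159 = 1510.50 in total (split across the unequal shares, but the aggregate is all that matters for the group sum).
The 7 free-riders keep 53 each, adding 371. Group total = 371 + 1510.50 = 1881.50.

1881.50 dollars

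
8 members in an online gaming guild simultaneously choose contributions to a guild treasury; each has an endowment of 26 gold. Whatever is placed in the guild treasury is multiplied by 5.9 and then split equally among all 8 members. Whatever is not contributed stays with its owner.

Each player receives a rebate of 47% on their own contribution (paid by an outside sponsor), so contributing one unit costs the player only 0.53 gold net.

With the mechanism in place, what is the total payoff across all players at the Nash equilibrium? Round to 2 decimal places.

The effective private return per unit is now (5.9/8) / 0.53 = 1.3915 > 1, so every player's dominant strategy flips to full contribution.
So the Nash equilibrium is full contribution by all 8; the group earns 8 × (26 × 0.47 + 5.9 × 26) = 1324.96.

1324.96 gold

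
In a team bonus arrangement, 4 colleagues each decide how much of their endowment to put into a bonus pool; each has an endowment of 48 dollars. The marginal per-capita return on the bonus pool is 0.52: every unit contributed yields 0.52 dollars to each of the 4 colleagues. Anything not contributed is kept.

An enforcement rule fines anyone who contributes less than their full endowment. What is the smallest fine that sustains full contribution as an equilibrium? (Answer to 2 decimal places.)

23.04 dollars

Given the others contribute fully, the best deviation is to contribute 0 (any partial contribution still incurs the fine and gives up units whose private return 0.52 is below 1).
Deviating from 48 to 0 saves 48 dollars but forfeits the deviator's share of the drop in the bonus pool: 0.52 × 48 = 24.96.
So the deviation gain is 48 − 24.96 = 23.04, and the fine must be at least 23.04 dollars to wipe it out.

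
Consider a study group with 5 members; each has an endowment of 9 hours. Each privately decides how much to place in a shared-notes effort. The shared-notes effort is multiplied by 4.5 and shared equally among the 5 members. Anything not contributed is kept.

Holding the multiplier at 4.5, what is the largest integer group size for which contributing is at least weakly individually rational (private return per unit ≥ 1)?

Private return per unit is 4.5/(group size), which is ≥ 1 whenever the group size is ≤ 4.5.
The largest such integer is 4.

4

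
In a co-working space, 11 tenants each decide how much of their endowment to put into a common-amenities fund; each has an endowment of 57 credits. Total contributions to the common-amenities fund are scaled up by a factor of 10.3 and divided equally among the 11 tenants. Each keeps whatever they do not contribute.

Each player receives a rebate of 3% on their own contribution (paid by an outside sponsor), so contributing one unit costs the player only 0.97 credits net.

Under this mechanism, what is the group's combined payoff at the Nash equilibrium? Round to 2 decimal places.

Even with the mechanism, each unit contributed returns only (10.3/11) / 0.97 = 0.9653 per unit of net cost, so contributing nothing is still dominant.
At the Nash equilibrium no one contributes; group total payoff = 11 × 57 = 627.

627.00 credits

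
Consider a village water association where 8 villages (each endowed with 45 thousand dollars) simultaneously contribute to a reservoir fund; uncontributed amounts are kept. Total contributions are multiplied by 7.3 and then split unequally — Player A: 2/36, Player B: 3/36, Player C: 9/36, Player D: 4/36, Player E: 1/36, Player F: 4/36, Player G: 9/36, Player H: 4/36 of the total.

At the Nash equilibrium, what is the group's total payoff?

927.00 thousand dollars

Player j's private return per contributed unit is 7.3 × (j's share). Contributing is weakly dominant for j when that share is at least 1/7.3 = 0.1370, and contributing 0 is dominant otherwise.
Player C and Player G are above the threshold, contributing 45 each; the remaining 6 contribute 0. Total contributed: 90.
The reservoir fund pays out 7.3 × 90 = 657.00 in total (split across the unequal shares, but the aggregate is all that matters for the group sum).
The 6 free-riders keep 45 each, adding 270. Group total = 270 + 657.00 = 927.00.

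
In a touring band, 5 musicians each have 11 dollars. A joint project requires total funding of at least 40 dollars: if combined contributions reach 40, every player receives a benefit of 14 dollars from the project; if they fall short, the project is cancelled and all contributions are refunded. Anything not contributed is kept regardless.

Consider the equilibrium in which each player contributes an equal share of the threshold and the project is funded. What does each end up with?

Equal share of the threshold: 40/5 = 8.
At this profile no one gains by cutting their contribution: any cut drops the total below 40, the project is cancelled, contributions are refunded, and the deviator ends with 11, which is less than 11 − 8 + 14 = 17. Contributing more than 8 just wastes the excess. So contributing exactly 8 is a best response.
Each player's payoff: 11 − 8 + 14 = 17.

17 dollars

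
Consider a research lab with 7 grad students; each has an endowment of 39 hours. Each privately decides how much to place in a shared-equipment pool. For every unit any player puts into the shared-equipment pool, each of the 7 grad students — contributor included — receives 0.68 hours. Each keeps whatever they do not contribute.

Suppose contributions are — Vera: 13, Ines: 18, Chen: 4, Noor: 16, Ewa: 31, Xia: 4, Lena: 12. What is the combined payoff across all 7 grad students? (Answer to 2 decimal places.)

641.48 hours

Total contributed: 13 + 18 + 4 + 16 + 31 + 4 + 12 = 98; total kept: 7 × 39 − 98 = 175.
The shared-equipment pool pays out 0.68 × 7 × 98 = 466.48 in aggregate.
Group total = 175 + 466.48 = 641.48.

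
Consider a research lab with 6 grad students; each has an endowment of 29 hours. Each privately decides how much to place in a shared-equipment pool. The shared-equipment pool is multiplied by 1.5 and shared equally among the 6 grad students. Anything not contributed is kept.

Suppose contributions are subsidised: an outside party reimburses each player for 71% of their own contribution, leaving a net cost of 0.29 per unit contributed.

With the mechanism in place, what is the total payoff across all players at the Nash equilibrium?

With the mechanism, a contributed unit returns (1.5/6) / 0.29 = 0.8621 per unit of net cost — still below 1 — so contributing 0 remains dominant for every player.
Everyone keeps their endowment and the group total is 6 × 29 = 174.

174.00 hours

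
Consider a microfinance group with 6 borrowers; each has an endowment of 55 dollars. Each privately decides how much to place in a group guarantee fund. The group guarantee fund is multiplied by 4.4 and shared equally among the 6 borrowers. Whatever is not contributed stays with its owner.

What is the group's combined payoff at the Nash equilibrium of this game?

330.00 dollars

Each contributed unit returns 4.4/6 = 0.7333 to its contributor — below 1 — so contributing 0 is dominant for every player. At the Nash equilibrium everyone keeps their 55, and the group total is 6 × 55 = 330.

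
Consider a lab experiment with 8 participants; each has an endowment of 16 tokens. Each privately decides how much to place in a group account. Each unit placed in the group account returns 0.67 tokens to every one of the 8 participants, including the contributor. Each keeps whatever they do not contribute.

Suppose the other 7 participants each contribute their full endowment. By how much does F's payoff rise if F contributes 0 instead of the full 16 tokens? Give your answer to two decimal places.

5.28 tokens

Switching from a contribution of 16 to 0 lets F keep an extra 16 tokens, but lowers the group account by 16, which costs F their own share of that drop: 0.67 × 16 = 10.72.
Net gain = 16 − 10.72 = 5.28. The private return per contributed unit (0.67) is below 1, so free-riding is indeed the best response regardless of what the others do.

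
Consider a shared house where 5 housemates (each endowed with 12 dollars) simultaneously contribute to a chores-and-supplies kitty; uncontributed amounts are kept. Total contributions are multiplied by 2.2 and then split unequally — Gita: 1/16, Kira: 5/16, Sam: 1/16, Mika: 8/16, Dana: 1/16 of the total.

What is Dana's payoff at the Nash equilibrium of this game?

13.65 dollars

For player j, contributing a unit is worthwhile iff 2.2 × (j's share) ≥ 1, i.e. iff j's share is at least 0.4545.
Only Mika (8/16) clears that bar, contributing 12; the remaining 4 contribute 0. Total contributed: 12.
Dana keeps 12 and receives 2.2 × 12 × 1/16 = 1.65 from the chores-and-supplies kitty, for a payoff of 13.65.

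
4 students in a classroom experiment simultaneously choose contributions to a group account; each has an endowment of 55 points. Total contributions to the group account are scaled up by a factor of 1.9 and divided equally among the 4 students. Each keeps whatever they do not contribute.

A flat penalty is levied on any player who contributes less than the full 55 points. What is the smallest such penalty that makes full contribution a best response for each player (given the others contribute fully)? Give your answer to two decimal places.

Given the others contribute fully, the best deviation is to contribute 0 (any partial contribution still incurs the fine and gives up units whose private return 0.4750 is below 1).
Deviating from 55 to 0 saves 55 points but forfeits the deviator's share of the drop in the group account: 1.9/4 × 55 = 26.12.
So the deviation gain is 55 − 26.12 = 28.88, and the fine must be at least 28.88 points to wipe it out.

28.88 points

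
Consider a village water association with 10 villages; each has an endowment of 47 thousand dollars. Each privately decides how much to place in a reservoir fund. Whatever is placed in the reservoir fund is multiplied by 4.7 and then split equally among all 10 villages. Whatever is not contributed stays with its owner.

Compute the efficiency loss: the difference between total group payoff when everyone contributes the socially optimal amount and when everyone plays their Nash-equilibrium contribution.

1739.00 thousand dollars

Each contributed unit returns 4.7/10 = 0.4700 to its contributor — below 1 — so contributing 0 is dominant for every player. At the Nash equilibrium everyone keeps their 47, and the group total is 10 × 47 = 470.
Each contributed unit returns 4.700 to the group as a whole (0.4700 to each of 10 players), which exceeds 1, so the social optimum is full contribution: group total = 4.700 × 470 = 2209.00.
Efficiency loss = 2209.00 − 470 = 1739.00.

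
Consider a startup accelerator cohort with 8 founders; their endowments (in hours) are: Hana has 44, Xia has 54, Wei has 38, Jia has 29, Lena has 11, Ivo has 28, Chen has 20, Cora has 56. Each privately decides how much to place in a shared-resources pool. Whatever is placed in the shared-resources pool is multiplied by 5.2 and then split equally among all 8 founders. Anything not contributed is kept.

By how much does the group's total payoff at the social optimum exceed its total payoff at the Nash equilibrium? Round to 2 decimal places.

1176.00 hours

The private return per contributed unit is 5.2/8 = 0.6500 < 1 for every player regardless of endowment, so the Nash equilibrium is zero contribution and the group total is Σ E_j = 44 + 54 + 38 + 29 + 11 + 28 + 20 + 56 = 280.
Each contributed unit returns 5.200 to the group, so the social optimum is full contribution by everyone: group total = 5.200 × 280 = 1456.00.
Efficiency loss = (5.200 − 1) × 280 = 1176.00.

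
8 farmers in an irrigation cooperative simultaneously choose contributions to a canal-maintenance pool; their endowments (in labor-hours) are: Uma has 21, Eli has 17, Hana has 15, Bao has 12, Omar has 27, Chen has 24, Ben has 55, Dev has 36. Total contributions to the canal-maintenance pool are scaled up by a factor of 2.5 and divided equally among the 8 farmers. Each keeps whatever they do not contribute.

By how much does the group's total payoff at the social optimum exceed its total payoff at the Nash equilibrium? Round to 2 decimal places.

310.50 labor-hours

The private return per contributed unit is 2.5/8 = 0.3125 < 1 for every player regardless of endowment, so the Nash equilibrium is zero contribution and the group total is Σ E_j = 21 + 17 + 15 + 12 + 27 + 24 + 55 + 36 = 207.
Each contributed unit returns 2.500 to the group, so the social optimum is full contribution by everyone: group total = 2.500 × 207 = 517.50.
Efficiency loss = (2.500 − 1) × 207 = 310.50.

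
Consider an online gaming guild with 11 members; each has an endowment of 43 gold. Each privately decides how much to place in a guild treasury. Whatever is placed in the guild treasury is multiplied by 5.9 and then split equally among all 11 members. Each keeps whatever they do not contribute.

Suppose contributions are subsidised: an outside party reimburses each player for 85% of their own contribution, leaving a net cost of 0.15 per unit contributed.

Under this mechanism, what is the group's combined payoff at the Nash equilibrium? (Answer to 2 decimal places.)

3192.75 gold

With the mechanism, a contributed unit returns (5.9/11) / 0.15 = 3.5758 per unit of net cost to the contributor — now above 1 — so contributing fully is weakly dominant for every player.
At the Nash equilibrium everyone contributes 43. Group total payoff = 11 × (43 × 0.85 + 5.9 × 43) = 3192.75.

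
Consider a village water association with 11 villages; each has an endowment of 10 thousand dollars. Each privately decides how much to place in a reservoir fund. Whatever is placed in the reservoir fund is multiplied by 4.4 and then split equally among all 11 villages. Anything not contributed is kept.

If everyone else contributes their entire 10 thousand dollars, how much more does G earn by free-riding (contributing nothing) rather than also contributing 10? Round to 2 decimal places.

6.00 thousand dollars

Switching from a contribution of 10 to 0 lets G keep an extra 10 thousand dollars, but lowers the reservoir fund by 10, which costs G their own share of that drop: 4.4/11 × 10 = 4.00.
Net gain = 10 − 4.00 = 6.00. The private return per contributed unit (0.4000) is below 1, so free-riding is indeed the best response regardless of what the others do.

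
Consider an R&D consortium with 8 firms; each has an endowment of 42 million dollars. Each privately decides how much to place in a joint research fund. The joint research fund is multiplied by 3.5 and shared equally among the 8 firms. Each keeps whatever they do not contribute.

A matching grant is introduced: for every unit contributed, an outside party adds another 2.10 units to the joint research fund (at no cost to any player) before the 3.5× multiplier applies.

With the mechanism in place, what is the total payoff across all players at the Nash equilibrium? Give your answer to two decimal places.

Under the mechanism each unit contributed yields 3.5 × 3.10 / 8 = 1.3563 back to its contributor per unit of net cost, which exceeds 1, making full contribution the dominant choice for everyone.
So the Nash equilibrium is full contribution by all 8; the group earns 3.5 × 3.10 × 336 = 3645.60.

3645.60 million dollars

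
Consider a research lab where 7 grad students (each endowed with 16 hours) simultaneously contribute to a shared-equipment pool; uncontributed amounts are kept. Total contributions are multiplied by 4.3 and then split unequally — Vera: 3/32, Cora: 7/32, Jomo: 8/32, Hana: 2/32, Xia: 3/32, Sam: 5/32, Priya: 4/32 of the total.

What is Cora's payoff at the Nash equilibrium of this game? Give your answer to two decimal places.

Player j's private return per contributed unit is 4.3 × (j's share). Contributing is weakly dominant for j when that share is at least 1/4.3 = 0.2326, and contributing 0 is dominant otherwise.
Jomo alone (share 8/32) is above the threshold, contributing 16; the remaining 6 contribute 0. Total contributed: 16.
Cora keeps 16 and receives 4.3 × 16 × 7/32 = 15.05 from the shared-equipment pool, for a payoff of 31.05.

31.05 hours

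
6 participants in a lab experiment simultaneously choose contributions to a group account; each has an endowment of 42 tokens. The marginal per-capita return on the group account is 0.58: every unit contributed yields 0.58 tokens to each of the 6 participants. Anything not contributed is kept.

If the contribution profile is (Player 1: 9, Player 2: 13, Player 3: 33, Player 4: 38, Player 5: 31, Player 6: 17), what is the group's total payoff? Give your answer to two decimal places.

601.68 tokens

Total contributed: 9 + 13 + 33 + 38 + 31 + 17 = 141; total kept: 6 × 42 − 141 = 111.
The group account pays out 0.58 × 6 × 141 = 490.68 in aggregate.
Group total = 111 + 490.68 = 601.68.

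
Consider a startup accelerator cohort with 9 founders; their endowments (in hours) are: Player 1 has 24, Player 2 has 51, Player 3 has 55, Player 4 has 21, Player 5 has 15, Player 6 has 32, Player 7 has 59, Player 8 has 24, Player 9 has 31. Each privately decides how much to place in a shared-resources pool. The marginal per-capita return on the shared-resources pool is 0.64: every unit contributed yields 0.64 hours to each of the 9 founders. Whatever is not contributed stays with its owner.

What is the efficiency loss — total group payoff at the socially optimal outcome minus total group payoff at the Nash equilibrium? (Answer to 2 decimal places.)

The private return per contributed unit is 0.64 < 1 for everyone, so the Nash equilibrium is zero contribution and the group total is Σ E_j = 24 + 51 + 55 + 21 + 15 + 32 + 59 + 24 + 31 = 312.
Each contributed unit returns 5.760 to the group, so the social optimum is full contribution by everyone: group total = 5.760 × 312 = 1797.12.
Efficiency loss = (5.760 − 1) × 312 = 1485.12.

1485.12 hours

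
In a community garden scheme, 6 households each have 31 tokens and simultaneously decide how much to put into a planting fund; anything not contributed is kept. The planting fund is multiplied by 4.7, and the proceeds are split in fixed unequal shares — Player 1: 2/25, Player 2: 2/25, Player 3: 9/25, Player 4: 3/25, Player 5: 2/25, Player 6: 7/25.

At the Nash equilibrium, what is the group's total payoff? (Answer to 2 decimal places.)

415.40 tokens

Each unit j contributes comes back to j as 4.7 × (j's share), so j prefers to contribute only if that share exceeds 1/4.7 = 0.2128; otherwise keeping the unit dominates.
Player 3 and Player 6 clear that bar, contributing 31 each; the remaining 4 contribute 0. Total contributed: 62.
The planting fund pays out 4.7 × 62 = 291.40 in total (split across the unequal shares, but the aggregate is all that matters for the group sum).
The 4 free-riders keep 31 each, adding 124. Group total = 124 + 291.40 = 415.40.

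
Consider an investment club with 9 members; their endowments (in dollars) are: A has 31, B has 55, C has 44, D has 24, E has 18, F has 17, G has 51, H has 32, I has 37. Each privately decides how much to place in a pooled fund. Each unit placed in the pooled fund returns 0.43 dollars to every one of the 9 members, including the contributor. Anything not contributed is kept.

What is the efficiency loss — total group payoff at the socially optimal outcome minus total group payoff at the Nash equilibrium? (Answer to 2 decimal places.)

The private return per contributed unit is 0.43 < 1 for everyone, so the Nash equilibrium is zero contribution and the group total is Σ E_j = 31 + 55 + 44 + 24 + 18 + 17 + 51 + 32 + 37 = 309.
Each contributed unit returns 3.870 to the group, so the social optimum is full contribution by everyone: group total = 3.870 × 309 = 1195.83.
Efficiency loss = (3.870 − 1) × 309 = 886.83.

886.83 dollars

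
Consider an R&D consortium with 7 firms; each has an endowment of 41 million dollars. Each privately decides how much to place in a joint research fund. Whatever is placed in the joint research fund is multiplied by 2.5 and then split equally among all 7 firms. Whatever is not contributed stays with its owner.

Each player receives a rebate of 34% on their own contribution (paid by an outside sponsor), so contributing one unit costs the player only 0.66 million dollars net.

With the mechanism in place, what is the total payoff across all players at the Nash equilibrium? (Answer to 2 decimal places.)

The effective private return is (2.5/7) / 0.66 = 0.5411, which is still under 1, so the mechanism doesn't change anyone's dominant strategy: zero contribution.
Everyone keeps their endowment and the group total is 7 × 41 = 287.

287.00 million dollars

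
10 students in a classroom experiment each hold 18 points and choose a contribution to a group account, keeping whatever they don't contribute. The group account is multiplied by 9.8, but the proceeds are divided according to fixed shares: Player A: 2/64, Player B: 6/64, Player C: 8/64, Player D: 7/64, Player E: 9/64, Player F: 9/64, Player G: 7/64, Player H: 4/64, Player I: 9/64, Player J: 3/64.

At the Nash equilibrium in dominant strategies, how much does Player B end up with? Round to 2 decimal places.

117.23 points

Player j's private return per contributed unit is 9.8 × (j's share). Contributing is weakly dominant for j when that share is at least 1/9.8 = 0.1020, and contributing 0 is dominant otherwise.
Player C, Player D, Player E, Player F, Player G and Player I clear that bar, contributing 18 each; the remaining 4 contribute 0. Total contributed: 108.
Player B keeps 18 and receives 9.8 × 108 × 6/64 = 99.23 from the group account, for a payoff of 117.23.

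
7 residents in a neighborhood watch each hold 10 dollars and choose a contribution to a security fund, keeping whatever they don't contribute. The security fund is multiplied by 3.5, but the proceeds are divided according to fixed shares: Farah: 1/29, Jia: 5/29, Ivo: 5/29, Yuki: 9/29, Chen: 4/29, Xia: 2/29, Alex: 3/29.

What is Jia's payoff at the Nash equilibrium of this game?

16.03 dollars

For player j, contributing a unit is worthwhile iff 3.5 × (j's share) ≥ 1, i.e. iff j's share is at least 0.2857.
The only share above 0.2857 is Yuki's 9/29, contributing 10; the remaining 6 contribute 0. Total contributed: 10.
Jia keeps 10 and receives 3.5 × 10 × 5/29 = 6.03 from the security fund, for a payoff of 16.03.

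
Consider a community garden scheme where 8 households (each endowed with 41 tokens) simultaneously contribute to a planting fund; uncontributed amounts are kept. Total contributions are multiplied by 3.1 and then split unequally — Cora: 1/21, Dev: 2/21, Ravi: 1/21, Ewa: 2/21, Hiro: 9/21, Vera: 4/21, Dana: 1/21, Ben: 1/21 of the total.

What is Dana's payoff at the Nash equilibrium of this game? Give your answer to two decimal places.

Each unit j contributes comes back to j as 3.1 × (j's share), so j prefers to contribute only if that share exceeds 1/3.1 = 0.3226; otherwise keeping the unit dominates.
Only Hiro (9/21) clears that bar, contributing 41; the remaining 7 contribute 0. Total contributed: 41.
Dana keeps 41 and receives 3.1 × 41 × 1/21 = 6.05 from the planting fund, for a payoff of 47.05.

47.05 tokens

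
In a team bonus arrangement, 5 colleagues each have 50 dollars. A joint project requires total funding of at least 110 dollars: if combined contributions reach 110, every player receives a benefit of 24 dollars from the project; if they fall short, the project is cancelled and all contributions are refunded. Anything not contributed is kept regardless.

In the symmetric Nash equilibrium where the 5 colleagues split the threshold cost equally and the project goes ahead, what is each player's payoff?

Equal share of the threshold: 110/5 = 22.
At this profile no one gains by cutting their contribution: any cut drops the total below 110, the project is cancelled, contributions are refunded, and the deviator ends with 50, which is less than 50 − 22 + 24 = 52. Contributing more than 22 just wastes the excess. So contributing exactly 22 is a best response.
Each player's payoff: 50 − 22 + 24 = 52.

52 dollars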